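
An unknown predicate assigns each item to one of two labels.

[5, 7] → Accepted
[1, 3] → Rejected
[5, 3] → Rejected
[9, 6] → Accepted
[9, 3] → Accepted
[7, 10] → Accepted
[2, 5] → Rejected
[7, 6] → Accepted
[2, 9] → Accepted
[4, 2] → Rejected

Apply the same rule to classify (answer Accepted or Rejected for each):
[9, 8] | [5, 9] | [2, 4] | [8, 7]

A rule that fits every label: sum ≥ 11 — true of each 'Accepted' example, false of each 'Rejected' one.

Accepted, Accepted, Rejected, Accepted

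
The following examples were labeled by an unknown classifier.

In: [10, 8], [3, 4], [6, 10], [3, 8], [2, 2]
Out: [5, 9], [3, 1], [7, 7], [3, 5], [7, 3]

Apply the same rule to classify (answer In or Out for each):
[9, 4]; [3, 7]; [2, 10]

In, Out, In

Rule: second is even. This holds for each 'In' example and fails for each 'Out' one.
[9, 4]: In (second 4).
[3, 7]: Out (second 7).
[2, 10]: In (second 10).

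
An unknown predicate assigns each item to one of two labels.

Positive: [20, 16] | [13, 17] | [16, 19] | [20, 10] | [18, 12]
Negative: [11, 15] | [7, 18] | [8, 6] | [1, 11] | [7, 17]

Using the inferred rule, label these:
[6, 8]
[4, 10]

A rule that fits every label: sum ≥ 30 — true of each 'Positive' example, false of each 'Negative' one.
[6, 8]: 6+8 = 14 — does not pass, so Negative.
[4, 10]: 4+10 = 14 — does not pass, so Negative.

Negative, Negative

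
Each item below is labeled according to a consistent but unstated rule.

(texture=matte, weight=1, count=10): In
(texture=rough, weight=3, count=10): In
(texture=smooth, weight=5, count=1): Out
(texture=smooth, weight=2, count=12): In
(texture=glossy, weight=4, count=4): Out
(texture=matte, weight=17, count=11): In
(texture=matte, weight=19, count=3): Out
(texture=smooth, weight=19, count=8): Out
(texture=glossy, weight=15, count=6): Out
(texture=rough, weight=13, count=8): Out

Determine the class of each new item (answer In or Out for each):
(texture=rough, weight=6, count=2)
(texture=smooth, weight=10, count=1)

Out, Out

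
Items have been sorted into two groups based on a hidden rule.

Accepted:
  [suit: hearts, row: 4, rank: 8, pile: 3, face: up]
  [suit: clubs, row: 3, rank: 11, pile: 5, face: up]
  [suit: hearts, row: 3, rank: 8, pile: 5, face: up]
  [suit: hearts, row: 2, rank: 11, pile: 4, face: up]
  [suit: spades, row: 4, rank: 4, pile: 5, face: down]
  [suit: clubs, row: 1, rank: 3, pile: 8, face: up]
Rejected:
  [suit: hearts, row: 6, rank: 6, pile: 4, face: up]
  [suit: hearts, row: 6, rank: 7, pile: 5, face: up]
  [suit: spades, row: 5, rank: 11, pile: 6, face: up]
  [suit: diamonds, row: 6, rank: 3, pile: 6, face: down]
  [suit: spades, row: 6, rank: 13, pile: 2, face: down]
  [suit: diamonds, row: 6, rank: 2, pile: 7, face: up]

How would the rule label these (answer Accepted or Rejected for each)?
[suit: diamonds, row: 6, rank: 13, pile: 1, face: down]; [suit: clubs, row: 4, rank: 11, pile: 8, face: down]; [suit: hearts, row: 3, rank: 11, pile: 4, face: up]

Rejected, Accepted, Accepted

One predicate separates the groups cleanly: row ≤ 4.
[suit: diamonds, row: 6, rank: 13, pile: 1, face: down] — row = 6, hence Rejected. [suit: clubs, row: 4, rank: 11, pile: 8, face: down] — row = 4, hence Accepted. [suit: hearts, row: 3, rank: 11, pile: 4, face: up] — row = 3, hence Accepted.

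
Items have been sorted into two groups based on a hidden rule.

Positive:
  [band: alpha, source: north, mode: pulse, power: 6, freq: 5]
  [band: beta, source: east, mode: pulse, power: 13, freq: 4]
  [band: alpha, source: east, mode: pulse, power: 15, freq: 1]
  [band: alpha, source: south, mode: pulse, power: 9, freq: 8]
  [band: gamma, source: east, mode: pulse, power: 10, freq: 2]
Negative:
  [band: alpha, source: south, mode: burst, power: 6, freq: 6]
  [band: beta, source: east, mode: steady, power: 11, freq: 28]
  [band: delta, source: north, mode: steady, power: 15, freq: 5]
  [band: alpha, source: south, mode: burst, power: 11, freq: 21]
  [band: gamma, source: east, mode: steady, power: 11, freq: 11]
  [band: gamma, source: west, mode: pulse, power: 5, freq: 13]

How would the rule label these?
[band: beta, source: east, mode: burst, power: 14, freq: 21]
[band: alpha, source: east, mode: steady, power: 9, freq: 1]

All 'Positive' examples share one property — mode is pulse AND freq ≤ 8 — and every 'Negative' example lacks it.
[band: beta, source: east, mode: burst, power: 14, freq: 21] → mode is burst, freq = 21 → Negative.
[band: alpha, source: east, mode: steady, power: 9, freq: 1] → mode is steady, freq = 1 → Negative.

Negative, Negative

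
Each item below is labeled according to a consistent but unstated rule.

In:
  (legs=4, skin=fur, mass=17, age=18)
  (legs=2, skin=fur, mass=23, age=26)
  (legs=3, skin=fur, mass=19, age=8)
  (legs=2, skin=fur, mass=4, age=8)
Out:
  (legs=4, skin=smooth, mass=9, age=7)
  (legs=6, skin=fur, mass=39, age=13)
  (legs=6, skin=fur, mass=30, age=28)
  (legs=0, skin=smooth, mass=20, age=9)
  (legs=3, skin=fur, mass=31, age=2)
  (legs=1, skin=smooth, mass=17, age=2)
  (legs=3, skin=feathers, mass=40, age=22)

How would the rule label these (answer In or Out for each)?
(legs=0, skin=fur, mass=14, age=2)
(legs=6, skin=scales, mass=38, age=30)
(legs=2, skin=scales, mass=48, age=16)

In, Out, Out

The rule appears to be: skin is fur AND mass ≤ 23.
(legs=0, skin=fur, mass=14, age=2): skin is fur, mass = 14, matches → In. (legs=6, skin=scales, mass=38, age=30): skin is scales, mass = 38, doesn't match → Out. (legs=2, skin=scales, mass=48, age=16): skin is scales, mass = 48, doesn't match → Out.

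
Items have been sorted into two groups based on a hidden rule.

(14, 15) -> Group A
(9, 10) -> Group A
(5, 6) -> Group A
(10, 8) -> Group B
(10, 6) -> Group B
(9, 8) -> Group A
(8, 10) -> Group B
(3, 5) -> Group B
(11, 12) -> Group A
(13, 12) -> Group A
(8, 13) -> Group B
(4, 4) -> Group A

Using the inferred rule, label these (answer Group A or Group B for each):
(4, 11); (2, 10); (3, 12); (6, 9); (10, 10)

A rule that fits every label: |first − second| ≤ 1 — true of each 'Group A' example, false of each 'Group B' one.
Group B: (4, 11), since |4−11| = 7. Group B: (2, 10), since |2−10| = 8. Group B: (3, 12), since |3−12| = 9. Group B: (6, 9), since |6−9| = 3. Group A: (10, 10), since |10−10| = 0.

Group B, Group B, Group B, Group B, Group A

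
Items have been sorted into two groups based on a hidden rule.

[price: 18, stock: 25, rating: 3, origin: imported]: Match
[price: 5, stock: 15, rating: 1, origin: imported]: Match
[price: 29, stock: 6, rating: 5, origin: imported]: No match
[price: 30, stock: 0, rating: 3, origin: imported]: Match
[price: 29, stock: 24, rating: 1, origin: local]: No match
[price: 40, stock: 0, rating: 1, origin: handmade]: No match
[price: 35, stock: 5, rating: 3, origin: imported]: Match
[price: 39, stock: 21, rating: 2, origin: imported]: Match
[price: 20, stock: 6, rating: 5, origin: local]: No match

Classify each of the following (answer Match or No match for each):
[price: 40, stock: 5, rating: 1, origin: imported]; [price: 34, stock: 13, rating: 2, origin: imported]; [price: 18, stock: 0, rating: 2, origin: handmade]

'Match' ⟺ origin is imported AND rating ≤ 3.

Match, Match, No match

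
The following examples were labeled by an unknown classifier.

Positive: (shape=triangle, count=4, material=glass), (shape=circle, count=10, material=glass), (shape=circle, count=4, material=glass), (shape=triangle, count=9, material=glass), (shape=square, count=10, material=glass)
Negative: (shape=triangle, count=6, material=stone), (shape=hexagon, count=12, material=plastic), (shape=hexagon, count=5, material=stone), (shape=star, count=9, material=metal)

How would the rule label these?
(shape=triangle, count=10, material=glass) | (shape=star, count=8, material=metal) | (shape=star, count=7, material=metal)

Positive, Negative, Negative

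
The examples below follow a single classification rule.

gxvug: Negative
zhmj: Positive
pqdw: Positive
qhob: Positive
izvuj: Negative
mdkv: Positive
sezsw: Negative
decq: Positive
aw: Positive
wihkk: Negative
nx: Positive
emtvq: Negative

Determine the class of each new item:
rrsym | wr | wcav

Negative, Positive, Positive

A rule that fits every label: even length — true of each 'Positive' example, false of each 'Negative' one.
rrsym: length 5 — doesn't qualify, so Negative. wr: length 2 — fits, so Positive. wcav: length 4 — fits, so Positive.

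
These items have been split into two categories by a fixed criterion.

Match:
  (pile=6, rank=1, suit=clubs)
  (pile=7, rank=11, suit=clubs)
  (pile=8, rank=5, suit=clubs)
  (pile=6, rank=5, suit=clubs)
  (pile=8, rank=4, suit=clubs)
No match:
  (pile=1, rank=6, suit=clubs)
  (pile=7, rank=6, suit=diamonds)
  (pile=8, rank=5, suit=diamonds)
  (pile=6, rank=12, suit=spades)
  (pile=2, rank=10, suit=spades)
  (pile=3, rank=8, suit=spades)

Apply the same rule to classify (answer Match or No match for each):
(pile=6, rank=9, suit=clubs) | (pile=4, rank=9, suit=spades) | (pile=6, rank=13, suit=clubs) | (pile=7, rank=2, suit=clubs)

One predicate separates the groups cleanly: suit is clubs AND pile ≥ 2.

Match, No match, Match, Match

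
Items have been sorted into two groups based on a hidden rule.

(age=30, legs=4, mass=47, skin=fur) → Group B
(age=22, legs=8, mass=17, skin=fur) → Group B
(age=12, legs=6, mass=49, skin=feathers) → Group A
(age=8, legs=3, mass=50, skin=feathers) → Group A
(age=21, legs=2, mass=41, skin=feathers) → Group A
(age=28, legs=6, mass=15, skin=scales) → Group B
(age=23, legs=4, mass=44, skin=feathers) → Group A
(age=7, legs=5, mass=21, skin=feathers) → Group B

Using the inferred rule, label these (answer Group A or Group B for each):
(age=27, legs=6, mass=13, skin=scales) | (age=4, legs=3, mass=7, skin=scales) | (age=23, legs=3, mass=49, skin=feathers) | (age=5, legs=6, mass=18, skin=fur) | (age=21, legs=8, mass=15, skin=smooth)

Every 'Group A' example satisfies: skin is feathers AND age ≥ 8. None of the 'Group B' examples do.
(age=27, legs=6, mass=13, skin=scales) — skin is scales, age = 27, hence Group B.
(age=4, legs=3, mass=7, skin=scales) — skin is scales, age = 4, hence Group B.
(age=23, legs=3, mass=49, skin=feathers) — skin is feathers, age = 23, hence Group A.
(age=5, legs=6, mass=18, skin=fur) — skin is fur, age = 5, hence Group B.
(age=21, legs=8, mass=15, skin=smooth) — skin is smooth, age = 21, hence Group B.

Group B, Group B, Group A, Group B, Group B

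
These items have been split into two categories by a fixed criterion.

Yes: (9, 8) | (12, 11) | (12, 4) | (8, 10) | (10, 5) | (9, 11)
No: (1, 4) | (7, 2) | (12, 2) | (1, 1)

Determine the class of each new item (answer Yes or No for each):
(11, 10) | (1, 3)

Yes, No

The simplest hypothesis consistent with all the labels is: sum ≥ 15.
Yes: (11, 10), since 11+10 = 21. No: (1, 3), since 1+3 = 4.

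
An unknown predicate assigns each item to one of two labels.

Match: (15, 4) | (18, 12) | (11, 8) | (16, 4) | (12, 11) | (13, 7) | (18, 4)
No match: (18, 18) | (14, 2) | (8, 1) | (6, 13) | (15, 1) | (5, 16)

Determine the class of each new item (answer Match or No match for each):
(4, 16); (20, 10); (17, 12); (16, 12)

No match, Match, Match, Match

The pattern is that an item is 'Match' exactly when: first > second AND sum ≥ 19.
(4, 16): 4 < 16, 4+16 = 20, does not fit → No match. (20, 10): 20 > 10, 20+10 = 30, satisfies this → Match. (17, 12): 17 > 12, 17+12 = 29, satisfies this → Match. (16, 12): 16 > 12, 16+12 = 28, satisfies this → Match.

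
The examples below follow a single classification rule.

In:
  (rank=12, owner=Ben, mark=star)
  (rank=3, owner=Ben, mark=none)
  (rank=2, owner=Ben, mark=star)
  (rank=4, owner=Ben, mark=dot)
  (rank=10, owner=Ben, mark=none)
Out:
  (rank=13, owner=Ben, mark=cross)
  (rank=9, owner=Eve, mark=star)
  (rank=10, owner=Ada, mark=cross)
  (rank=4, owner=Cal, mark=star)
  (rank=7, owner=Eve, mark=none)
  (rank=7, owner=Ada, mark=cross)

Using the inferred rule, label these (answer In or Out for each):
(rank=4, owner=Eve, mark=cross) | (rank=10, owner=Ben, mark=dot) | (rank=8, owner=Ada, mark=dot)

Out, In, Out

One predicate separates the groups cleanly: owner is Ben AND rank ≤ 12.
Out: (rank=4, owner=Eve, mark=cross), since owner is Eve, rank = 4. In: (rank=10, owner=Ben, mark=dot), since owner is Ben, rank = 10. Out: (rank=8, owner=Ada, mark=dot), since owner is Ada, rank = 8.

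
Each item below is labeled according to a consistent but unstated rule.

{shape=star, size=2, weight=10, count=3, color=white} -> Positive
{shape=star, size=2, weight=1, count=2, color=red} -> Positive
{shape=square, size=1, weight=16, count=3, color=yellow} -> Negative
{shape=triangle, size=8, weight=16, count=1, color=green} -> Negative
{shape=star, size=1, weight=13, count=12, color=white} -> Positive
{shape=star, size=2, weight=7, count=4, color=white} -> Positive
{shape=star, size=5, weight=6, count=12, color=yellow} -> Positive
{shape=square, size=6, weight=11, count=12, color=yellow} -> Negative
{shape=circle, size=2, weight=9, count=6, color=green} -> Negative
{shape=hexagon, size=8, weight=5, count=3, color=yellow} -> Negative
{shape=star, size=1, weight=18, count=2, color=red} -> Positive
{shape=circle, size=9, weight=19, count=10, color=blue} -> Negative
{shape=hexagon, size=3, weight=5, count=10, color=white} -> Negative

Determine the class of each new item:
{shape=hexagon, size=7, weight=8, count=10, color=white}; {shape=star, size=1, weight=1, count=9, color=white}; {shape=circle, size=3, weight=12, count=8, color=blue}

Negative, Positive, Negative

All 'Positive' examples share one property — shape is star — and every 'Negative' example lacks it.
{shape=hexagon, size=7, weight=8, count=10, color=white}: Negative (shape is hexagon).
{shape=star, size=1, weight=1, count=9, color=white}: Positive (shape is star).
{shape=circle, size=3, weight=12, count=8, color=blue}: Negative (shape is circle).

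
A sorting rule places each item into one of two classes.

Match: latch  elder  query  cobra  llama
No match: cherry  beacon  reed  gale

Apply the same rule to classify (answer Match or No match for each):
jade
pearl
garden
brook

The rule appears to be: odd length.
jade: length 4 — does not fit, so No match. pearl: length 5 — satisfies this, so Match. garden: length 6 — does not fit, so No match. brook: length 5 — satisfies this, so Match.

No match, Match, No match, Match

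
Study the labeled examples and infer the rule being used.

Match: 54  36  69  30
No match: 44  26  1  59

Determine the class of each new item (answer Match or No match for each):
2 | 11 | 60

'Match' ⟺ multiple of 3.

No match, No match, Match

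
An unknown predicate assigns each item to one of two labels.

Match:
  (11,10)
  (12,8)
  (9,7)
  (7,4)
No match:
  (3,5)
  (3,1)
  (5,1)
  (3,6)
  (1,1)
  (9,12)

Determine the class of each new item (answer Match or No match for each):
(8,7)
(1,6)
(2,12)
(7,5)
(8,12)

The classifier is using: first > second AND sum ≥ 8.
(8,7): Match (8 > 7, 8+7 = 15).
(1,6): No match (1 < 6, 1+6 = 7).
(2,12): No match (2 < 12, 2+12 = 14).
(7,5): Match (7 > 5, 7+5 = 12).
(8,12): No match (8 < 12, 8+12 = 20).

Match, No match, No match, Match, No match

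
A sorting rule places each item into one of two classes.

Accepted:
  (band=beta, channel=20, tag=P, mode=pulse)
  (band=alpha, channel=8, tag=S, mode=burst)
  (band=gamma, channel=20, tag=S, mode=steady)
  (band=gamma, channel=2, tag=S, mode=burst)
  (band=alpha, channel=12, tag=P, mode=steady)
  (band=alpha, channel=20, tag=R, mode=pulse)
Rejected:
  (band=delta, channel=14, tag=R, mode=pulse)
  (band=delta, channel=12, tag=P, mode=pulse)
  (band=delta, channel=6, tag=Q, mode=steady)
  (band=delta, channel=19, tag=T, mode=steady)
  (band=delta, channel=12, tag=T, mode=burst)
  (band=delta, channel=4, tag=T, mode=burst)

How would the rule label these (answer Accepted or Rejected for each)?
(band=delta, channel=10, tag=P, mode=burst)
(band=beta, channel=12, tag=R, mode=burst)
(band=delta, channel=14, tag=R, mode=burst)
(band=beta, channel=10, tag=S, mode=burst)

Rejected, Accepted, Rejected, Accepted

One predicate separates the groups cleanly: band is not delta.
(band=delta, channel=10, tag=P, mode=burst): Rejected (band is delta). (band=beta, channel=12, tag=R, mode=burst): Accepted (band is beta). (band=delta, channel=14, tag=R, mode=burst): Rejected (band is delta). (band=beta, channel=10, tag=S, mode=burst): Accepted (band is beta).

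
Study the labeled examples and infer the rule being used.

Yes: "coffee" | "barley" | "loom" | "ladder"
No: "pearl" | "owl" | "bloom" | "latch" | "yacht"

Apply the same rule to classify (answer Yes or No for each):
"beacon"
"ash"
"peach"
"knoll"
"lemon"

Checking candidate rules against both groups, what survives is: even length.

Yes, No, No, No, No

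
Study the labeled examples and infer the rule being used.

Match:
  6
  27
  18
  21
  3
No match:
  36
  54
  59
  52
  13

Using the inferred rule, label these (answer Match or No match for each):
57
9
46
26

The classifier is using: multiple of 3 AND at most 27.

No match, Match, No match, No match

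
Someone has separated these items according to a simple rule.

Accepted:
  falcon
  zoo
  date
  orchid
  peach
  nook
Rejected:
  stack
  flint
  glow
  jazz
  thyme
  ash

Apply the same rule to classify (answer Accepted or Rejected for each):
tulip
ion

Accepted, Accepted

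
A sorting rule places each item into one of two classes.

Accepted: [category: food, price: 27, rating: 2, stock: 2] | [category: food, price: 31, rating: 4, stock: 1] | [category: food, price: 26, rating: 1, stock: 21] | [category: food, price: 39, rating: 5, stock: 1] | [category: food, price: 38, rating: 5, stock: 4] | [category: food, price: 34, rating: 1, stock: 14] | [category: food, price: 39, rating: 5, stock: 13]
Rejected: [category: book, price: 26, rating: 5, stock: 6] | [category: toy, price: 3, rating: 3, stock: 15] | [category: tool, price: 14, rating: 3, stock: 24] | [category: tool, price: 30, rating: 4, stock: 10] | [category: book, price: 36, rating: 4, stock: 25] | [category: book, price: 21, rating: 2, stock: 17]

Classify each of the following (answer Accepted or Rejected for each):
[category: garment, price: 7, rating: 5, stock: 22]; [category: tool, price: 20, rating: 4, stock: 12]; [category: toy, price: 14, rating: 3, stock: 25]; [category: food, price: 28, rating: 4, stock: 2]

Checking candidate rules against both groups, what survives is: category is food.
Rejected: [category: garment, price: 7, rating: 5, stock: 22], since category is garment.
Rejected: [category: tool, price: 20, rating: 4, stock: 12], since category is tool.
Rejected: [category: toy, price: 14, rating: 3, stock: 25], since category is toy.
Accepted: [category: food, price: 28, rating: 4, stock: 2], since category is food.

Rejected, Rejected, Rejected, Accepted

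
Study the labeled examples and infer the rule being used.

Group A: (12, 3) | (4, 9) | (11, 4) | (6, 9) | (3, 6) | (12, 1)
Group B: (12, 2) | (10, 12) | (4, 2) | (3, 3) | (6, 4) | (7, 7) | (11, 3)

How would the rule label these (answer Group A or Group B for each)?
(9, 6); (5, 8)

Group A, Group A

One predicate separates the groups cleanly: sum is odd.
(9, 6) — 9+6 = 15, hence Group A. (5, 8) — 5+8 = 13, hence Group A.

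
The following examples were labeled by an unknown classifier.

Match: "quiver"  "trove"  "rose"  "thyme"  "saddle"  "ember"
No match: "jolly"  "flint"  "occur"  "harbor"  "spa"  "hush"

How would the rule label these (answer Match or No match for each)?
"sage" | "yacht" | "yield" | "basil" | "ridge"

Match, No match, Match, No match, Match

A rule that fits every label: contains 'e' — true of each 'Match' example, false of each 'No match' one.
"sage" — has 'e', hence Match. "yacht" — no 'e', hence No match. "yield" — has 'e', hence Match. "basil" — no 'e', hence No match. "ridge" — has 'e', hence Match.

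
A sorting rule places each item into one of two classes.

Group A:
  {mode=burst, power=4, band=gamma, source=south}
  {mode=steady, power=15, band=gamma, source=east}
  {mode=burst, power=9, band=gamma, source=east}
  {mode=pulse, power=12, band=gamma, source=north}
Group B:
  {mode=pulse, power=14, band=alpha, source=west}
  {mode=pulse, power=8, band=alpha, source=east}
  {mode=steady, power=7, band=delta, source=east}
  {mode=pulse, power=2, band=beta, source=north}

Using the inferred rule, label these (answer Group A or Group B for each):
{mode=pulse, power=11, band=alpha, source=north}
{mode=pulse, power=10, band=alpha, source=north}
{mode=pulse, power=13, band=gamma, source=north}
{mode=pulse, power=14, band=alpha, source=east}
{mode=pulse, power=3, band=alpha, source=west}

A rule that fits every label: band is gamma — true of each 'Group A' example, false of each 'Group B' one.
{mode=pulse, power=11, band=alpha, source=north}: band is alpha — fails this test, so Group B. {mode=pulse, power=10, band=alpha, source=north}: band is alpha — fails this test, so Group B. {mode=pulse, power=13, band=gamma, source=north}: band is gamma — passes, so Group A. {mode=pulse, power=14, band=alpha, source=east}: band is alpha — fails this test, so Group B. {mode=pulse, power=3, band=alpha, source=west}: band is alpha — fails this test, so Group B.

Group B, Group B, Group A, Group B, Group B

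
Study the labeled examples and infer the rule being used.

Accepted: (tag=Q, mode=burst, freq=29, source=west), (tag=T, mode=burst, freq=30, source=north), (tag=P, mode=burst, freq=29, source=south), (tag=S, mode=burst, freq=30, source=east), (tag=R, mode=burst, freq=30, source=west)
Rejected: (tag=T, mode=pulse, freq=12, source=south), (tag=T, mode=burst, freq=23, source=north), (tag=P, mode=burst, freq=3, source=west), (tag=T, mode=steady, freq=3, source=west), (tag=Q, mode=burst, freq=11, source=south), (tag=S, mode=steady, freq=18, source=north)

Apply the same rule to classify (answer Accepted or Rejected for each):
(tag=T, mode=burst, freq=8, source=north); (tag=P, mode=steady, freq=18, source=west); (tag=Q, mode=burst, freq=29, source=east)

'Accepted' ⟺ freq ≥ 29.
(tag=T, mode=burst, freq=8, source=north): freq = 8, does not pass → Rejected.
(tag=P, mode=steady, freq=18, source=west): freq = 18, does not pass → Rejected.
(tag=Q, mode=burst, freq=29, source=east): freq = 29, qualifies → Accepted.

Rejected, Rejected, Accepted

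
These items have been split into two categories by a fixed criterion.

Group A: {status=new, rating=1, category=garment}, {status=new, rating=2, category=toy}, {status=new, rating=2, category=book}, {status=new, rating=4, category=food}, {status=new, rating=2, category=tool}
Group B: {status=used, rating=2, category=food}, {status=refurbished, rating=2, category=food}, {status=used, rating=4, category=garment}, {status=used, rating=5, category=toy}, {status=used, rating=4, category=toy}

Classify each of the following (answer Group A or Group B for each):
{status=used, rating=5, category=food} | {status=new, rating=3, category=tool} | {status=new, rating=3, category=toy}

Checking candidate rules against both groups, what survives is: status is new.
{status=used, rating=5, category=food}: Group B (status is used).
{status=new, rating=3, category=tool}: Group A (status is new).
{status=new, rating=3, category=toy}: Group A (status is new).

Group B, Group A, Group A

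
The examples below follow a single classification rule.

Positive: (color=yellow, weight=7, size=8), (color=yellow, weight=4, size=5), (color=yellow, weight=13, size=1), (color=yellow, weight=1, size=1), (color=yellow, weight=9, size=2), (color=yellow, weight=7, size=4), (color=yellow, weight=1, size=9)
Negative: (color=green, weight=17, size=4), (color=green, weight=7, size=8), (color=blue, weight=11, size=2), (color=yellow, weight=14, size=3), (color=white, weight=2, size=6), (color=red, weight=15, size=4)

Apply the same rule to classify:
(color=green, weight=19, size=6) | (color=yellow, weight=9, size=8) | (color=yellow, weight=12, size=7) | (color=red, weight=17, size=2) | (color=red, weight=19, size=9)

One predicate separates the groups cleanly: color is yellow AND weight ≤ 13.
(color=green, weight=19, size=6) — color is green, weight = 19, hence Negative.
(color=yellow, weight=9, size=8) — color is yellow, weight = 9, hence Positive.
(color=yellow, weight=12, size=7) — color is yellow, weight = 12, hence Positive.
(color=red, weight=17, size=2) — color is red, weight = 17, hence Negative.
(color=red, weight=19, size=9) — color is red, weight = 19, hence Negative.

Negative, Positive, Positive, Negative, Negative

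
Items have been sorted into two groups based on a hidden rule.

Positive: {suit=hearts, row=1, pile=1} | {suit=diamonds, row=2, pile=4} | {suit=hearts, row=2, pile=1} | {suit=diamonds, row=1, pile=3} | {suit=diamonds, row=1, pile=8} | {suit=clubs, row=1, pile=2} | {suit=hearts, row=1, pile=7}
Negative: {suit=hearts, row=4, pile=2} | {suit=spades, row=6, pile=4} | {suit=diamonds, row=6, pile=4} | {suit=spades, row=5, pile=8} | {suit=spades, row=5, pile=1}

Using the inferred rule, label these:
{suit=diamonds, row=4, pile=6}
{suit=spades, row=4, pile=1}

Negative, Negative

The distinguishing property — row ≤ 2 — holds for all the 'Positive' cases and none of the 'Negative' cases.
{suit=diamonds, row=4, pile=6}: row = 4 — doesn't qualify, so Negative. {suit=spades, row=4, pile=1}: row = 4 — doesn't qualify, so Negative.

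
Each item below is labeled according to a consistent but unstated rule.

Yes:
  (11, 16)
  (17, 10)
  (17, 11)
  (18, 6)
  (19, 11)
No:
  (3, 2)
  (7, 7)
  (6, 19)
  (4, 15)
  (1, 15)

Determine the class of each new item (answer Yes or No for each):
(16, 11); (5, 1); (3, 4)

The common property of the 'Yes' items is: first ≥ 10. No 'No' item has it.
(16, 11): first 16, qualifies → Yes. (5, 1): first 5, does not satisfy this → No. (3, 4): first 3, does not satisfy this → No.

Yes, No, No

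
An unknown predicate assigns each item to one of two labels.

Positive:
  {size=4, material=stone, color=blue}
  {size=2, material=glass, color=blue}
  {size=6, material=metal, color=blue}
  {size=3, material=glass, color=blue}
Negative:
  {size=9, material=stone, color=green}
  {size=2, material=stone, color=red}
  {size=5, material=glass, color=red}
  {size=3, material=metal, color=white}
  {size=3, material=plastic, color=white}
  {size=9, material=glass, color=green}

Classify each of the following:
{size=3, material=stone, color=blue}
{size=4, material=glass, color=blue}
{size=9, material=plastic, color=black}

Positive, Positive, Negative

Checking candidate rules against both groups, what survives is: color is blue.
{size=3, material=stone, color=blue}: Positive (color is blue).
{size=4, material=glass, color=blue}: Positive (color is blue).
{size=9, material=plastic, color=black}: Negative (color is black).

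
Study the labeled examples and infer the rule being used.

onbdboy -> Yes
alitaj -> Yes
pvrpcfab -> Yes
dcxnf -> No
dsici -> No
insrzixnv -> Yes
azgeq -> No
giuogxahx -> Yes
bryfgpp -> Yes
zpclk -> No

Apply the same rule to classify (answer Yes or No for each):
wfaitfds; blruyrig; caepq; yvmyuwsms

Yes, Yes, No, Yes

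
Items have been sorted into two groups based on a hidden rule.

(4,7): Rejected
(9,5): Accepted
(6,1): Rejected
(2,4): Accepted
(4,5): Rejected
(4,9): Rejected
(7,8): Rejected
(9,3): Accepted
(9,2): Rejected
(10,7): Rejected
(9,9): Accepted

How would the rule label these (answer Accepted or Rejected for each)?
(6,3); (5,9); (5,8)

Rejected, Accepted, Rejected

The simplest hypothesis consistent with all the labels is: sum is even.
(6,3): 6+3 = 9, doesn't qualify → Rejected.
(5,9): 5+9 = 14, checks out → Accepted.
(5,8): 5+8 = 13, doesn't qualify → Rejected.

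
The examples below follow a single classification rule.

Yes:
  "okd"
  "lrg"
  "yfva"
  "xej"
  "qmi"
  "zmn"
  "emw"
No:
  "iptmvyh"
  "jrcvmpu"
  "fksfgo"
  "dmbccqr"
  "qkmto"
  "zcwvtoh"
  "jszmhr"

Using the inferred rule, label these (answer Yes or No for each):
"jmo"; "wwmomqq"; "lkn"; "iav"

The distinguishing property — length ≤ 4 — holds for all the 'Yes' cases and none of the 'No' cases.
"jmo": length 3, checks out → Yes.
"wwmomqq": length 7, doesn't match → No.
"lkn": length 3, checks out → Yes.
"iav": length 3, checks out → Yes.

Yes, No, Yes, Yes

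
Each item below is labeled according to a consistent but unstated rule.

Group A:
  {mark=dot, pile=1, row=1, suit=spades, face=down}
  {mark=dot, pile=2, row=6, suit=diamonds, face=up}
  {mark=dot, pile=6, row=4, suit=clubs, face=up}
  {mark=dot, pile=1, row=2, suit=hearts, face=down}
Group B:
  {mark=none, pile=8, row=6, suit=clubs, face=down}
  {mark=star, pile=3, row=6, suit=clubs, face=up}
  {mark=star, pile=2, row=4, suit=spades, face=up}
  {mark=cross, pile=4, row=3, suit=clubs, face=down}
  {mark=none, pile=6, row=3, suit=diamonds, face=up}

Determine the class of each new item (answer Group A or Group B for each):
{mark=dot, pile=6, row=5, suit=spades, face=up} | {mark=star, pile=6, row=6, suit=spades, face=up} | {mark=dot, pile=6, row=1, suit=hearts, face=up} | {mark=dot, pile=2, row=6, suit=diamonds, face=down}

Comparing the two groups points to one rule — mark is dot.
{mark=dot, pile=6, row=5, suit=spades, face=up} — mark is dot, hence Group A. {mark=star, pile=6, row=6, suit=spades, face=up} — mark is star, hence Group B. {mark=dot, pile=6, row=1, suit=hearts, face=up} — mark is dot, hence Group A. {mark=dot, pile=2, row=6, suit=diamonds, face=down} — mark is dot, hence Group A.

Group A, Group B, Group A, Group A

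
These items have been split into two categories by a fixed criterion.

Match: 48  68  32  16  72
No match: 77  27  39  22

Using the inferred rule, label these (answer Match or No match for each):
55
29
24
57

No match, No match, Match, No match

The rule appears to be: multiple of 4.
No match: 55, since 55 = 4·13 + 3.
No match: 29, since 29 = 4·7 + 1.
Match: 24, since 24 = 4·6.
No match: 57, since 57 = 4·14 + 1.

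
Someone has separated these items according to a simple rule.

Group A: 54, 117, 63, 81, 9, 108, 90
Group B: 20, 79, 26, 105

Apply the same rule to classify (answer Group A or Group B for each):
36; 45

The rule appears to be: multiple of 9.
36: 36 = 9·4, fits → Group A. 45: 45 = 9·5, fits → Group A.

Group A, Group A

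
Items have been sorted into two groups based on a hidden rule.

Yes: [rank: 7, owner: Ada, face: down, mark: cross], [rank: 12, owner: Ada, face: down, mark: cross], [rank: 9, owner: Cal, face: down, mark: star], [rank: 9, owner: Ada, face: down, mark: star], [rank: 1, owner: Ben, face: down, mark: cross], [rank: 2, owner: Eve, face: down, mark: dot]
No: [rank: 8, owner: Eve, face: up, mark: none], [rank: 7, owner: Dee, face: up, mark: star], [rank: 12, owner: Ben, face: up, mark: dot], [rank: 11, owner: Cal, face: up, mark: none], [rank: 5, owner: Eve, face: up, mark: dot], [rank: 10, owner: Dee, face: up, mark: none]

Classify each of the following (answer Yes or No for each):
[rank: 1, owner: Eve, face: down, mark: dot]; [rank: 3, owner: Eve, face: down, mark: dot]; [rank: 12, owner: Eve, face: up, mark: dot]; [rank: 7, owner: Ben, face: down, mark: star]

Yes, Yes, No, Yes

The common property of the 'Yes' items is: face is down. No 'No' item has it.
[rank: 1, owner: Eve, face: down, mark: dot] — face is down, hence Yes.
[rank: 3, owner: Eve, face: down, mark: dot] — face is down, hence Yes.
[rank: 12, owner: Eve, face: up, mark: dot] — face is up, hence No.
[rank: 7, owner: Ben, face: down, mark: star] — face is down, hence Yes.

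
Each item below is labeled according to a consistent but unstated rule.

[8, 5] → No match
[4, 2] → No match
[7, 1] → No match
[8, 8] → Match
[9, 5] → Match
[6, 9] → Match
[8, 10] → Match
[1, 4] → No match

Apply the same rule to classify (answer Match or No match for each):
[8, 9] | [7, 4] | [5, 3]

Match, No match, No match

'Match' ⟺ sum ≥ 14.
Match: [8, 9], since 8+9 = 17. No match: [7, 4], since 7+4 = 11. No match: [5, 3], since 5+3 = 8.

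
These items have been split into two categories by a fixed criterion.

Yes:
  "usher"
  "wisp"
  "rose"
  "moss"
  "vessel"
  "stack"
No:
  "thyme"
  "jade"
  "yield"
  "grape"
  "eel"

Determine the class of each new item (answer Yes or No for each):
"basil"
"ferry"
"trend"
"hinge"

Yes, No, No, No

Comparing the two groups points to one rule — contains 's'.
Yes: "basil", since has 's'.
No: "ferry", since no 's'.
No: "trend", since no 's'.
No: "hinge", since no 's'.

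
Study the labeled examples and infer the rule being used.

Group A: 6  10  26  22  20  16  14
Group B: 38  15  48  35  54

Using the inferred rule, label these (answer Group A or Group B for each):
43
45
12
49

Group B, Group B, Group A, Group B

The classifier is using: even AND at most 26.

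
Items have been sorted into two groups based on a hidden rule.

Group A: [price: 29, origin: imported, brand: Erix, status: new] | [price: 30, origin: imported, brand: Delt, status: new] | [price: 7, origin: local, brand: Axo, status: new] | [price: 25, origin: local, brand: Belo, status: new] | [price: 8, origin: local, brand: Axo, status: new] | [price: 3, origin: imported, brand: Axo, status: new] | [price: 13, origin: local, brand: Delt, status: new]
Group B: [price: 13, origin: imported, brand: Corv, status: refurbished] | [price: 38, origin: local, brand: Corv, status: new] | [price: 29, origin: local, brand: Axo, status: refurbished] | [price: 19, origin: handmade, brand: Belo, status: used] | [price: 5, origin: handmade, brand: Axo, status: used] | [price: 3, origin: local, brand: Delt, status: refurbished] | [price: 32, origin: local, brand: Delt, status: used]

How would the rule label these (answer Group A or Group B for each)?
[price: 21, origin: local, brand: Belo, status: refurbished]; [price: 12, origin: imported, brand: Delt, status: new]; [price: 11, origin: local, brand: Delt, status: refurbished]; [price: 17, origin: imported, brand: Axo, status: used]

Group B, Group A, Group B, Group B

The distinguishing property — status is new AND price ≤ 30 — holds for all the 'Group A' cases and none of the 'Group B' cases.
[price: 21, origin: local, brand: Belo, status: refurbished]: status is refurbished, price = 21, does not satisfy this → Group B. [price: 12, origin: imported, brand: Delt, status: new]: status is new, price = 12, fits → Group A. [price: 11, origin: local, brand: Delt, status: refurbished]: status is refurbished, price = 11, does not satisfy this → Group B. [price: 17, origin: imported, brand: Axo, status: used]: status is used, price = 17, does not satisfy this → Group B.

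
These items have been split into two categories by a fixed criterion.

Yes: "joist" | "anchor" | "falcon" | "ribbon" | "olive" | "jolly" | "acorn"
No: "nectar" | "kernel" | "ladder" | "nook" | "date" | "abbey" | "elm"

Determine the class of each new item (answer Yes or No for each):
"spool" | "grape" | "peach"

Every 'Yes' example satisfies: length ≥ 5 AND contains 'o'. None of the 'No' examples do.

Yes, No, No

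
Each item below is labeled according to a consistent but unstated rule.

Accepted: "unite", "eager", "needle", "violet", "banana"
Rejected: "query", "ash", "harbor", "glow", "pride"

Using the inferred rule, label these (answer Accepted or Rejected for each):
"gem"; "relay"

Rejected, Rejected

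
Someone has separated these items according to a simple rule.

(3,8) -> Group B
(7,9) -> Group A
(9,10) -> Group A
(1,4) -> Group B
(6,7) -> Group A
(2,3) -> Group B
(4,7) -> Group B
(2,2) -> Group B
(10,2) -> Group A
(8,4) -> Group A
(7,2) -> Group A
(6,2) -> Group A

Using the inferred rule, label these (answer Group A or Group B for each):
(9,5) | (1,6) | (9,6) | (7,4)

The rule appears to be: first ≥ 6.
Group A: (9,5), since first 9.
Group B: (1,6), since first 1.
Group A: (9,6), since first 9.
Group A: (7,4), since first 7.

Group A, Group B, Group A, Group A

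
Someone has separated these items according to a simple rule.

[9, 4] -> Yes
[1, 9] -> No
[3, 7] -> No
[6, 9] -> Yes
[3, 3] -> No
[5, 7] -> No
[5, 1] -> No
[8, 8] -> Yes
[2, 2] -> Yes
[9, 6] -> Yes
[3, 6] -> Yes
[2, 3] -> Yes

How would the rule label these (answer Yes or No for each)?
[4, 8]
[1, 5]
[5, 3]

Yes, No, No

All 'Yes' examples share one property — product is even — and every 'No' example lacks it.
[4, 8]: Yes (4·8 = 32).
[1, 5]: No (1·5 = 5).
[5, 3]: No (5·3 = 15).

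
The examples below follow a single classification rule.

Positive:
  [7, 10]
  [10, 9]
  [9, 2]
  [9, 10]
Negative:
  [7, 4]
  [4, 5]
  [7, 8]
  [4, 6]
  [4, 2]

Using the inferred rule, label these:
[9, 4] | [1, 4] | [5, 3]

A rule that fits every label: max ≥ 9 — true of each 'Positive' example, false of each 'Negative' one.
Positive: [9, 4], since max 9. Negative: [1, 4], since max 4. Negative: [5, 3], since max 5.

Positive, Negative, Negative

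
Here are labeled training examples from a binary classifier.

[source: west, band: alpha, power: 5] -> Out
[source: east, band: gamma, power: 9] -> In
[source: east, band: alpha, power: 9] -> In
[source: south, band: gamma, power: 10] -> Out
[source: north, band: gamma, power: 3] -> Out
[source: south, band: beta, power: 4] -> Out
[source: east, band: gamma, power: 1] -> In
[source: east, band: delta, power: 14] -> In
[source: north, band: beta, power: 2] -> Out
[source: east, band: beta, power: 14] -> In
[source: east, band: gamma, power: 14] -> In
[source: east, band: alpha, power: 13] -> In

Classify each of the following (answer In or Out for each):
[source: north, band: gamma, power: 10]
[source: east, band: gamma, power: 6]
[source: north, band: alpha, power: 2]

Out, In, Out

The distinguishing property — source is east — holds for all the 'In' cases and none of the 'Out' cases.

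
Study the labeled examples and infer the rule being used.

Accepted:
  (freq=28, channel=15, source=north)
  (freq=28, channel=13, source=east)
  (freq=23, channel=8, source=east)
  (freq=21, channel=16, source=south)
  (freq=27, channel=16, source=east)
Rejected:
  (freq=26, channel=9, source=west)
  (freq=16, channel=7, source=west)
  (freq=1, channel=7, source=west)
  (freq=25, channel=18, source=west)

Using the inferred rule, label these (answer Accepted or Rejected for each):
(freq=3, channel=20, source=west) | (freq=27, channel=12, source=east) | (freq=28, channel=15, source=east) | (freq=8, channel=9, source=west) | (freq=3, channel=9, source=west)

Rejected, Accepted, Accepted, Rejected, Rejected

All 'Accepted' examples share one property — source is not west — and every 'Rejected' example lacks it.
(freq=3, channel=20, source=west): source is west — does not pass, so Rejected.
(freq=27, channel=12, source=east): source is east — matches, so Accepted.
(freq=28, channel=15, source=east): source is east — matches, so Accepted.
(freq=8, channel=9, source=west): source is west — does not pass, so Rejected.
(freq=3, channel=9, source=west): source is west — does not pass, so Rejected.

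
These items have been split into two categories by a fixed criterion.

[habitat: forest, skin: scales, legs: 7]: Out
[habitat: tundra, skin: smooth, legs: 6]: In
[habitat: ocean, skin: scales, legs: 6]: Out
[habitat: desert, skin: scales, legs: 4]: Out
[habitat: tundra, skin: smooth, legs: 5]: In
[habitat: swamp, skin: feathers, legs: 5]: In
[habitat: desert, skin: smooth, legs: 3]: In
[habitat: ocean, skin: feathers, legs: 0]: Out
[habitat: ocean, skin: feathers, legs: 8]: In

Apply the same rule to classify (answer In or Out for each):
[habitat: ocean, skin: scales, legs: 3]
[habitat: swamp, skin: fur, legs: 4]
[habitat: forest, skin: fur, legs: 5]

Rule: skin is not scales AND legs ≥ 3. This holds for each 'In' example and fails for each 'Out' one.

Out, In, In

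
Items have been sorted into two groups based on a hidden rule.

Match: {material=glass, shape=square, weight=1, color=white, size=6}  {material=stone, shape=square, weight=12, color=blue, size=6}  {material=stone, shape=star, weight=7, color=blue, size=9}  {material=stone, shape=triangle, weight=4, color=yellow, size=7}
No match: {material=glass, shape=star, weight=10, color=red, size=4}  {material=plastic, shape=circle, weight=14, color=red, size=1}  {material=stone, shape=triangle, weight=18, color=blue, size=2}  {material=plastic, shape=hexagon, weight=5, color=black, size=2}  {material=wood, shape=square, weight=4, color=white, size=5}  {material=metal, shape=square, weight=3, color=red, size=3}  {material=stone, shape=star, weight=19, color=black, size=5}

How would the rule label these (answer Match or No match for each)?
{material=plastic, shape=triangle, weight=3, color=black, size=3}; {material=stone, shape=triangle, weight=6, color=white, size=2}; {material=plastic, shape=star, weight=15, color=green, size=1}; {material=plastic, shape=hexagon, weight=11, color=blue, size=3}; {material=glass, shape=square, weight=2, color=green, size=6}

No match, No match, No match, No match, Match

All 'Match' examples share one property — size ≥ 6 — and every 'No match' example lacks it.
{material=plastic, shape=triangle, weight=3, color=black, size=3}: size = 3 — does not fit, so No match. {material=stone, shape=triangle, weight=6, color=white, size=2}: size = 2 — does not fit, so No match. {material=plastic, shape=star, weight=15, color=green, size=1}: size = 1 — does not fit, so No match. {material=plastic, shape=hexagon, weight=11, color=blue, size=3}: size = 3 — does not fit, so No match. {material=glass, shape=square, weight=2, color=green, size=6}: size = 6 — passes, so Match.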